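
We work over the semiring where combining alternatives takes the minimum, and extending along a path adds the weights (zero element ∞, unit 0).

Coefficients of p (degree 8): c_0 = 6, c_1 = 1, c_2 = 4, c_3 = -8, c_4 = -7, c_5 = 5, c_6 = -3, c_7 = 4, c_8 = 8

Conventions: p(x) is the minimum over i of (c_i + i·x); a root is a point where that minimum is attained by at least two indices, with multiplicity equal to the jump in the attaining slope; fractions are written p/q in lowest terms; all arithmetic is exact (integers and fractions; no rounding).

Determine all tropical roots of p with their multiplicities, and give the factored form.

hull edge (i=0, c=6) to (i=1, c=1): slope -5, span 1
hull edge (i=1, c=1) to (i=3, c=-8): slope -9/2, span 2
hull edge (i=3, c=-8) to (i=4, c=-7): slope 1, span 1
hull edge (i=4, c=-7) to (i=6, c=-3): slope 2, span 2
hull edge (i=6, c=-3) to (i=8, c=8): slope 11/2, span 2
Factored form: p(x) = 8 ⊗ (x ⊕ (-11/2)) ⊗ (x ⊕ (-11/2)) ⊗ (x ⊕ (-2)) ⊗ (x ⊕ (-2)) ⊗ (x ⊕ (-1)) ⊗ (x ⊕ 9/2) ⊗ (x ⊕ 9/2) ⊗ (x ⊕ 5)
Answer: roots = -11/2 (mult 2), -2 (mult 2), -1 (mult 1), 9/2 (mult 2), 5 (mult 1)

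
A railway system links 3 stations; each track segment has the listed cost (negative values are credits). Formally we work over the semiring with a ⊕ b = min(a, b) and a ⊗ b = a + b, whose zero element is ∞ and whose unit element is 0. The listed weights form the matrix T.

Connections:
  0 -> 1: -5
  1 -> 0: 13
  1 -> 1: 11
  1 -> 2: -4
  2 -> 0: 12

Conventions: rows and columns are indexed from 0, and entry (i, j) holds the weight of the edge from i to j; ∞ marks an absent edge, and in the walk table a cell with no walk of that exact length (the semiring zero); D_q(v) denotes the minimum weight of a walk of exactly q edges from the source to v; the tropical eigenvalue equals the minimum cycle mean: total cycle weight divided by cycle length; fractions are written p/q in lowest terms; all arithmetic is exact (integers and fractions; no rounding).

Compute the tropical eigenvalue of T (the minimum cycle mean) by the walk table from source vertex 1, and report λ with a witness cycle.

q=0: [∞, 0, ∞]
q=1: [13, 11, -4]
q=2: [8, 8, 7]
q=3: [19, 3, 4]
Optimal cycle mean attained by: cycle 0->1->2->0, total (-5) + (-4) + 12, length 3.
Answer: λ = 1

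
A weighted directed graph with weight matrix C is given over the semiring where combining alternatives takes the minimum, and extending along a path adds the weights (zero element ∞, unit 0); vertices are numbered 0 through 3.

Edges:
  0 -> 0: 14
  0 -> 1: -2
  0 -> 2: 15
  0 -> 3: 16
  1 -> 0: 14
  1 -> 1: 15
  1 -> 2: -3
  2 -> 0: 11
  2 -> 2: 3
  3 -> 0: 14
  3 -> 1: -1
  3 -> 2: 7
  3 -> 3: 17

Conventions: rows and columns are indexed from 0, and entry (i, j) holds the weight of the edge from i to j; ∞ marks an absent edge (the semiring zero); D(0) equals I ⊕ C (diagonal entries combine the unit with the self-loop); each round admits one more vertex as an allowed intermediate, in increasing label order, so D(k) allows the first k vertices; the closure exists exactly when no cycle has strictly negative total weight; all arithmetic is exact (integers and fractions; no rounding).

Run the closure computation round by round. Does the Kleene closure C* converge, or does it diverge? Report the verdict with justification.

D(0):
  [0, -2, 15, 16]
  [14, 0, -3, ∞]
  [11, ∞, 0, ∞]
  [14, -1, 7, 0]
D(1):
  [0, -2, 15, 16]
  [14, 0, -3, 30]
  [11, 9, 0, 27]
  [14, -1, 7, 0]
D(2):
  [0, -2, -5, 16]
  [14, 0, -3, 30]
  [11, 9, 0, 27]
  [13, -1, -4, 0]
D(3):
  [0, -2, -5, 16]
  [8, 0, -3, 24]
  [11, 9, 0, 27]
  [7, -1, -4, 0]
D(4):
  [0, -2, -5, 16]
  [8, 0, -3, 24]
  [11, 9, 0, 27]
  [7, -1, -4, 0]
Key observation: every diagonal entry stays at the unit through all rounds, so no improving cycle exists.
Answer: CONVERGES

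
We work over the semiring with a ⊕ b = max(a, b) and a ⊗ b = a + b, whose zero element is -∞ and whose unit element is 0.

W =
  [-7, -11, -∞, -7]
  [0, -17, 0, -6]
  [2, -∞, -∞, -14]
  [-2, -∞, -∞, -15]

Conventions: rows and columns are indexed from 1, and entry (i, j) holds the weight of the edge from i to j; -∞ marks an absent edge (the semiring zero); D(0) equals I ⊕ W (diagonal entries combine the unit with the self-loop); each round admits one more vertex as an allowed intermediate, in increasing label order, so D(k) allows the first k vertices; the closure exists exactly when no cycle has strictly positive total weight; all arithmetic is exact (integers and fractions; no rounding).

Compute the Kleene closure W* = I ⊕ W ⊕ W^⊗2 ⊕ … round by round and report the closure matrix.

D(0):
  [0, -11, -∞, -7]
  [0, 0, 0, -6]
  [2, -∞, 0, -14]
  [-2, -∞, -∞, 0]
D(1):
  [0, -11, -∞, -7]
  [0, 0, 0, -6]
  [2, -9, 0, -5]
  [-2, -13, -∞, 0]
D(2):
  [0, -11, -11, -7]
  [0, 0, 0, -6]
  [2, -9, 0, -5]
  [-2, -13, -13, 0]
D(3):
  [0, -11, -11, -7]
  [2, 0, 0, -5]
  [2, -9, 0, -5]
  [-2, -13, -13, 0]
D(4):
  [0, -11, -11, -7]
  [2, 0, 0, -5]
  [2, -9, 0, -5]
  [-2, -13, -13, 0]
Answer: W* = [[0, -11, -11, -7], [2, 0, 0, -5], [2, -9, 0, -5], [-2, -13, -13, 0]]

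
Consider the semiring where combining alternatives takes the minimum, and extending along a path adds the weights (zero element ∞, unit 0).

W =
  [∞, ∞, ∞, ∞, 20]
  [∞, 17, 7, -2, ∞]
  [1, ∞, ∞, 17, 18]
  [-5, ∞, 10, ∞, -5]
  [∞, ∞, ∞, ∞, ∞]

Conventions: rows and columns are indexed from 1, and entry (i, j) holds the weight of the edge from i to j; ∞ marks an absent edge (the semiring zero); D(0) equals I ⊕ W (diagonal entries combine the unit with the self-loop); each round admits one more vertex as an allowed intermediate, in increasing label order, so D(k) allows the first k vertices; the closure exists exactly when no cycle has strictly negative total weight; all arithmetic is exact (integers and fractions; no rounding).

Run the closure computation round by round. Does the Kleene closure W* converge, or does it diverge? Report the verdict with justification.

D(0):
  [0, ∞, ∞, ∞, 20]
  [∞, 0, 7, -2, ∞]
  [1, ∞, 0, 17, 18]
  [-5, ∞, 10, 0, -5]
  [∞, ∞, ∞, ∞, 0]
D(1):
  [0, ∞, ∞, ∞, 20]
  [∞, 0, 7, -2, ∞]
  [1, ∞, 0, 17, 18]
  [-5, ∞, 10, 0, -5]
  [∞, ∞, ∞, ∞, 0]
D(2):
  [0, ∞, ∞, ∞, 20]
  [∞, 0, 7, -2, ∞]
  [1, ∞, 0, 17, 18]
  [-5, ∞, 10, 0, -5]
  [∞, ∞, ∞, ∞, 0]
D(3):
  [0, ∞, ∞, ∞, 20]
  [8, 0, 7, -2, 25]
  [1, ∞, 0, 17, 18]
  [-5, ∞, 10, 0, -5]
  [∞, ∞, ∞, ∞, 0]
D(4):
  [0, ∞, ∞, ∞, 20]
  [-7, 0, 7, -2, -7]
  [1, ∞, 0, 17, 12]
  [-5, ∞, 10, 0, -5]
  [∞, ∞, ∞, ∞, 0]
D(5):
  [0, ∞, ∞, ∞, 20]
  [-7, 0, 7, -2, -7]
  [1, ∞, 0, 17, 12]
  [-5, ∞, 10, 0, -5]
  [∞, ∞, ∞, ∞, 0]
Key observation: every diagonal entry stays at the unit through all rounds, so no improving cycle exists.
Answer: CONVERGES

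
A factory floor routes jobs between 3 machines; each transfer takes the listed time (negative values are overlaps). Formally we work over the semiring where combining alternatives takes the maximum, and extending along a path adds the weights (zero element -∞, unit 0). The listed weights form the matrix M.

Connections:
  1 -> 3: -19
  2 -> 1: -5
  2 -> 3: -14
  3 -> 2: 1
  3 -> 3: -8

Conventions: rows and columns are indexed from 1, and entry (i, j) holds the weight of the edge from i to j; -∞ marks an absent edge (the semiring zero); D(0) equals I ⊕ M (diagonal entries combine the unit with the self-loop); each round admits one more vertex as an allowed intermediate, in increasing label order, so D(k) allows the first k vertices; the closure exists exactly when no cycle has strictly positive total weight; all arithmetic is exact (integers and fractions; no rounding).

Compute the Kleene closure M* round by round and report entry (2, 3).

D(0):
  [0, -∞, -19]
  [-5, 0, -14]
  [-∞, 1, 0]
D(1):
  [0, -∞, -19]
  [-5, 0, -14]
  [-∞, 1, 0]
D(2):
  [0, -∞, -19]
  [-5, 0, -14]
  [-4, 1, 0]
D(3):
  [0, -18, -19]
  [-5, 0, -14]
  [-4, 1, 0]
Answer: M*[2][3] = -14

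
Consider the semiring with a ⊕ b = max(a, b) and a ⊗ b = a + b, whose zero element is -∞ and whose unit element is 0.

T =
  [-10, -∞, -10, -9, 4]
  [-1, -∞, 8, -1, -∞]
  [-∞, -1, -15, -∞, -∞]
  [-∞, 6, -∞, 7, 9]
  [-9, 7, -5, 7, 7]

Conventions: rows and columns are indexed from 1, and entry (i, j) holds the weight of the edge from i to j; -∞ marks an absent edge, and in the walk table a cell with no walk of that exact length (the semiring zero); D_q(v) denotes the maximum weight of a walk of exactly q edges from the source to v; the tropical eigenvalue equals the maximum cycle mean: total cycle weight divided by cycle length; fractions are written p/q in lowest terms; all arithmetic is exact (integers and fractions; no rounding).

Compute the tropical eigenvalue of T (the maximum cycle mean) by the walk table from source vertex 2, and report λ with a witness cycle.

q=0: [-∞, 0, -∞, -∞, -∞]
q=1: [-1, -∞, 8, -1, -∞]
q=2: [-11, 7, -7, 6, 8]
q=3: [6, 15, 15, 15, 15]
q=4: [14, 22, 23, 22, 24]
q=5: [21, 31, 30, 31, 31]
Optimal cycle mean attained by: cycle 4->5->4, total 9 + 7, length 2.
Answer: λ = 8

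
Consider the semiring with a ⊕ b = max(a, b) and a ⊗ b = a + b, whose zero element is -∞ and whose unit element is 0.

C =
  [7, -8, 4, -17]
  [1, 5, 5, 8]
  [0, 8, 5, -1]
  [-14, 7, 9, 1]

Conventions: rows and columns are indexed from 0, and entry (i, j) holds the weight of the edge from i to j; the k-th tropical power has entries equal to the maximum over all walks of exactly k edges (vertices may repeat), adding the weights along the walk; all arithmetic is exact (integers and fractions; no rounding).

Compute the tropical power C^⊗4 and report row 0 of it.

C^⊗2:
  [14, 12, 11, 3]
  [8, 15, 17, 13]
  [9, 13, 13, 16]
  [9, 17, 14, 15]
C^⊗3:
  [21, 19, 18, 20]
  [17, 25, 22, 23]
  [16, 23, 25, 21]
  [18, 22, 24, 25]
C^⊗4:
  [28, 27, 29, 27]
  [26, 30, 32, 33]
  [25, 33, 30, 31]
  [25, 32, 34, 30]
Answer: row 0 of C^⊗4 = [28, 27, 29, 27]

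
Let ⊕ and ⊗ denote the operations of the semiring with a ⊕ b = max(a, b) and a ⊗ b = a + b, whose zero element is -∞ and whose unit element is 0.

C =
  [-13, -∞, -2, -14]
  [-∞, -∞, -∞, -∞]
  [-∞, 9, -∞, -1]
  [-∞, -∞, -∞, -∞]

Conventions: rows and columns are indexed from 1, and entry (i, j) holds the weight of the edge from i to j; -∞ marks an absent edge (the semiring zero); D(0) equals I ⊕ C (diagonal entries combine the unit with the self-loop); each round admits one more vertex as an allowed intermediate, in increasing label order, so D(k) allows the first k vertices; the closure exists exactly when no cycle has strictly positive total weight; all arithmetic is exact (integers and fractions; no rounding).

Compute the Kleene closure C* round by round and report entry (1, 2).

D(0):
  [0, -∞, -2, -14]
  [-∞, 0, -∞, -∞]
  [-∞, 9, 0, -1]
  [-∞, -∞, -∞, 0]
D(1):
  [0, -∞, -2, -14]
  [-∞, 0, -∞, -∞]
  [-∞, 9, 0, -1]
  [-∞, -∞, -∞, 0]
D(2):
  [0, -∞, -2, -14]
  [-∞, 0, -∞, -∞]
  [-∞, 9, 0, -1]
  [-∞, -∞, -∞, 0]
D(3):
  [0, 7, -2, -3]
  [-∞, 0, -∞, -∞]
  [-∞, 9, 0, -1]
  [-∞, -∞, -∞, 0]
D(4):
  [0, 7, -2, -3]
  [-∞, 0, -∞, -∞]
  [-∞, 9, 0, -1]
  [-∞, -∞, -∞, 0]
Answer: C*[1][2] = 7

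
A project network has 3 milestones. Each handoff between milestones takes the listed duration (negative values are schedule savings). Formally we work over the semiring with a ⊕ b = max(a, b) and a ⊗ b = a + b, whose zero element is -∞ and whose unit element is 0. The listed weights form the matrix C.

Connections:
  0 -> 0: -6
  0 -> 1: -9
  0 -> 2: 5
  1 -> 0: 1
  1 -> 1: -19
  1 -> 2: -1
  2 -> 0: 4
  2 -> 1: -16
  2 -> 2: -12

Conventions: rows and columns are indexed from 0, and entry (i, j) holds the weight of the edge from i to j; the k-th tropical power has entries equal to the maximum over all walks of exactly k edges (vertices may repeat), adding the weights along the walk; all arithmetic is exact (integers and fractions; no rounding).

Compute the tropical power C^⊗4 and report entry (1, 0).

C^⊗2:
  [9, -11, -1]
  [3, -8, 6]
  [-2, -5, 9]
C^⊗3:
  [3, 0, 14]
  [10, -6, 8]
  [13, -7, 3]
C^⊗4:
  [18, -2, 8]
  [12, 1, 15]
  [7, 4, 18]
Key observation: the optimum is the walk 1->2->0->2->0, with weight (-1) + 4 + 5 + 4 = 12.
Optimal value attained by: walk 1->2->0->2->0.
Answer: (C^⊗4)[1][0] = 12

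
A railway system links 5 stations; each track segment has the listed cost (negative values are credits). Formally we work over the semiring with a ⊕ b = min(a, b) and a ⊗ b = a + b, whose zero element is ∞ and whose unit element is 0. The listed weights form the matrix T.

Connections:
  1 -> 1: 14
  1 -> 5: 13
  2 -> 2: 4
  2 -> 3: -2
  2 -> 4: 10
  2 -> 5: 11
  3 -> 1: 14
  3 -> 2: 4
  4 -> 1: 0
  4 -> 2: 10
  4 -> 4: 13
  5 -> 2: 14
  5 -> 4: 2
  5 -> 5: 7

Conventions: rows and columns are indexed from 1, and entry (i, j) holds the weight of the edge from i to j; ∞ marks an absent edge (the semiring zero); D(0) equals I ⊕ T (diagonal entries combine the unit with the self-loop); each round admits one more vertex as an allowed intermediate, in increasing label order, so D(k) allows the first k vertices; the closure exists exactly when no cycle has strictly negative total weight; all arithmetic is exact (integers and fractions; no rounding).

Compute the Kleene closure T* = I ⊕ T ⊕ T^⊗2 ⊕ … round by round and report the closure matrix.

D(0):
  [0, ∞, ∞, ∞, 13]
  [∞, 0, -2, 10, 11]
  [14, 4, 0, ∞, ∞]
  [0, 10, ∞, 0, ∞]
  [∞, 14, ∞, 2, 0]
D(1):
  [0, ∞, ∞, ∞, 13]
  [∞, 0, -2, 10, 11]
  [14, 4, 0, ∞, 27]
  [0, 10, ∞, 0, 13]
  [∞, 14, ∞, 2, 0]
D(2):
  [0, ∞, ∞, ∞, 13]
  [∞, 0, -2, 10, 11]
  [14, 4, 0, 14, 15]
  [0, 10, 8, 0, 13]
  [∞, 14, 12, 2, 0]
D(3):
  [0, ∞, ∞, ∞, 13]
  [12, 0, -2, 10, 11]
  [14, 4, 0, 14, 15]
  [0, 10, 8, 0, 13]
  [26, 14, 12, 2, 0]
D(4):
  [0, ∞, ∞, ∞, 13]
  [10, 0, -2, 10, 11]
  [14, 4, 0, 14, 15]
  [0, 10, 8, 0, 13]
  [2, 12, 10, 2, 0]
D(5):
  [0, 25, 23, 15, 13]
  [10, 0, -2, 10, 11]
  [14, 4, 0, 14, 15]
  [0, 10, 8, 0, 13]
  [2, 12, 10, 2, 0]
Answer: T* = [[0, 25, 23, 15, 13], [10, 0, -2, 10, 11], [14, 4, 0, 14, 15], [0, 10, 8, 0, 13], [2, 12, 10, 2, 0]]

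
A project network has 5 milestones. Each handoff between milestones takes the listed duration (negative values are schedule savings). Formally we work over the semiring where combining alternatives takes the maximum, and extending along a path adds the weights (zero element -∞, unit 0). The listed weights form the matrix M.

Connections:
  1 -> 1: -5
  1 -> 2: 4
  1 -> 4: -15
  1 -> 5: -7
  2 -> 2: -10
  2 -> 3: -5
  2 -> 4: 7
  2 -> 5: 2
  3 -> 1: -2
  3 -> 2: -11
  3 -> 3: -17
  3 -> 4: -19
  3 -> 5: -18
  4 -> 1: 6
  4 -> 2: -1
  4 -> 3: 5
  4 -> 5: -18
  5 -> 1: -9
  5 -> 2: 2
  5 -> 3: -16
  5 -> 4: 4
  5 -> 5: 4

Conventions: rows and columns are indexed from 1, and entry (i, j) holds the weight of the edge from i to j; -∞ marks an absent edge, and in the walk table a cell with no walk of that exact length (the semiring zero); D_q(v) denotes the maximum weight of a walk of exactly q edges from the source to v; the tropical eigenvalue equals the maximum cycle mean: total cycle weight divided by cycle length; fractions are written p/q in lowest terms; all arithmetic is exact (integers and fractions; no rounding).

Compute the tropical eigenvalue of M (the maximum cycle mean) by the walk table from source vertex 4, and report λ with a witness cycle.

q=0: [-∞, -∞, -∞, 0, -∞]
q=1: [6, -1, 5, -∞, -18]
q=2: [3, 10, -6, 6, 1]
q=3: [12, 7, 11, 17, 12]
q=4: [23, 16, 22, 16, 16]
q=5: [22, 27, 21, 23, 20]
Optimal cycle mean attained by: cycle 1->2->4->1, total 4 + 7 + 6, length 3.
Answer: λ = 17/3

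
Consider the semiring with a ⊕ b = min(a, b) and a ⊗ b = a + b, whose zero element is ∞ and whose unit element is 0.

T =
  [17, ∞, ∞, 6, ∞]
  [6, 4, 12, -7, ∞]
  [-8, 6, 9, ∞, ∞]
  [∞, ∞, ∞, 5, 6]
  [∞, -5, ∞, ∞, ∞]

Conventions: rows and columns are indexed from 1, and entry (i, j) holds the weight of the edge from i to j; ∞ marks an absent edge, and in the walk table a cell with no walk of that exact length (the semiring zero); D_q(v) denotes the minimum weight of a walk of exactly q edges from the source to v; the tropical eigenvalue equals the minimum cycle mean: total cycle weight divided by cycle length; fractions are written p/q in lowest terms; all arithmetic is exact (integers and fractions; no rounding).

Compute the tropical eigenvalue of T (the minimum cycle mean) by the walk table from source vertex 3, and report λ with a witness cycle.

q=0: [∞, ∞, 0, ∞, ∞]
q=1: [-8, 6, 9, ∞, ∞]
q=2: [1, 10, 18, -2, ∞]
q=3: [10, 14, 22, 3, 4]
q=4: [14, -1, 26, 7, 9]
q=5: [5, 3, 11, -8, 13]
Optimal cycle mean attained by: cycle 2->4->5->2, total (-7) + 6 + (-5), length 3.
Answer: λ = -2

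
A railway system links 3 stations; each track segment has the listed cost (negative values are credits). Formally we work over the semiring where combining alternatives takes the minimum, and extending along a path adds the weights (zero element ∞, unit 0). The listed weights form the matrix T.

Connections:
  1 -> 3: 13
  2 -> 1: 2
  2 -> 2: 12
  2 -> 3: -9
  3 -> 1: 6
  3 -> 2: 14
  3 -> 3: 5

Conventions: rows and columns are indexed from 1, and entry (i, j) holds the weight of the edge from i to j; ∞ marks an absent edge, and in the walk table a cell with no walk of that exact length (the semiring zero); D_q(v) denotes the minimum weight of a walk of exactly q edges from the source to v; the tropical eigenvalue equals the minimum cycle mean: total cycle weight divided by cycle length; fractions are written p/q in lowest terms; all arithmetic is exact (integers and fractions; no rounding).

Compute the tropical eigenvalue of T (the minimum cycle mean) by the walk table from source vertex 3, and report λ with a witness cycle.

q=0: [∞, ∞, 0]
q=1: [6, 14, 5]
q=2: [11, 19, 5]
q=3: [11, 19, 10]
Optimal cycle mean attained by: cycle 2->3->2, total (-9) + 14, length 2.
Answer: λ = 5/2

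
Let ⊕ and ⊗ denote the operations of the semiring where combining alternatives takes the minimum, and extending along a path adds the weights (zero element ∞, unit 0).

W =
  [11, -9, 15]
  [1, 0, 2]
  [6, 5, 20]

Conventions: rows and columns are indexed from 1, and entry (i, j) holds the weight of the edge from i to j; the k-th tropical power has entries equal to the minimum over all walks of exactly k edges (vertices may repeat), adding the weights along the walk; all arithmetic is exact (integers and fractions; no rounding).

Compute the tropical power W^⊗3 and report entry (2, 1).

W^⊗2:
  [-8, -9, -7]
  [1, -8, 2]
  [6, -3, 7]
W^⊗3:
  [-8, -17, -7]
  [-7, -8, -6]
  [-2, -3, -1]
Key observation: the optimum is the walk 2->1->2->1, with weight 1 + (-9) + 1 = -7.
Optimal value attained by: walk 2->1->2->1.
Answer: (W^⊗3)[2][1] = -7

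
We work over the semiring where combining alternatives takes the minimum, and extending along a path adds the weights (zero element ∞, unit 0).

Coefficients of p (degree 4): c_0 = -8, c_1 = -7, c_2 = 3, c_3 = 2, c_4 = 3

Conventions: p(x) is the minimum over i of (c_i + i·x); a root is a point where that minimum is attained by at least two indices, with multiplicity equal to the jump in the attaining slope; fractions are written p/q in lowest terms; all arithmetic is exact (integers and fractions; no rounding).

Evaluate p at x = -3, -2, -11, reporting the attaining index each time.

p(-3) = min(-8+0·(-3)=-8, -7+1·(-3)=-10, 3+2·(-3)=-3, 2+3·(-3)=-7, 3+4·(-3)=-9) = -10 (attained by i=1)
p(-2) = min(-8+0·(-2)=-8, -7+1·(-2)=-9, 3+2·(-2)=-1, 2+3·(-2)=-4, 3+4·(-2)=-5) = -9 (attained by i=1)
p(-11) = min(-8+0·(-11)=-8, -7+1·(-11)=-18, 3+2·(-11)=-19, 2+3·(-11)=-31, 3+4·(-11)=-41) = -41 (attained by i=4)
Answer: p(-3) = -10; p(-2) = -9; p(-11) = -41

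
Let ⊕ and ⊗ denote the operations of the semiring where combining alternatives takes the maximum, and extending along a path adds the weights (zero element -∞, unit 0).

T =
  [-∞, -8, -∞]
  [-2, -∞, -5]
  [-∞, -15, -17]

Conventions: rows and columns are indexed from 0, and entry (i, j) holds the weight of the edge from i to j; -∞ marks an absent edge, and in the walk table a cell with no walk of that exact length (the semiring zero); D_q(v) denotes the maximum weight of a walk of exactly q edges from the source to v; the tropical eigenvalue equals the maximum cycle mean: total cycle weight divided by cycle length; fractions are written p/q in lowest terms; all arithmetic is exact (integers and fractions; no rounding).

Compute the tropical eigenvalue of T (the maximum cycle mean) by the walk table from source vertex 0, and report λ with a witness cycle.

q=0: [0, -∞, -∞]
q=1: [-∞, -8, -∞]
q=2: [-10, -∞, -13]
q=3: [-∞, -18, -30]
Optimal cycle mean attained by: cycle 0->1->0, total (-8) + (-2), length 2.
Answer: λ = -5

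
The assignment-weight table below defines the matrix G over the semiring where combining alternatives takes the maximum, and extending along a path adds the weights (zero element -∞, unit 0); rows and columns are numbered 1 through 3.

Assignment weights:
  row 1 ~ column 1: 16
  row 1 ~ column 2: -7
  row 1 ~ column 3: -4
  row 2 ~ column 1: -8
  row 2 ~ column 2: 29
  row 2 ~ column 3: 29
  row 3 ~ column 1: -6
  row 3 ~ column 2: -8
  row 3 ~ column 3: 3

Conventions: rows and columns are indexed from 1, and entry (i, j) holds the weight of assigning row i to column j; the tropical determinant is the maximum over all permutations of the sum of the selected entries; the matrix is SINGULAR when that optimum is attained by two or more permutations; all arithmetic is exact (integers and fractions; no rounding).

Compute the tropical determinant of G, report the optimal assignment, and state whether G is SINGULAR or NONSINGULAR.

σ = (1, 2, 3): 16 + 29 + 3 = 48
σ = (1, 3, 2): 16 + 29 + (-8) = 37
σ = (2, 1, 3): (-7) + (-8) + 3 = -12
σ = (2, 3, 1): (-7) + 29 + (-6) = 16
σ = (3, 1, 2): (-4) + (-8) + (-8) = -20
σ = (3, 2, 1): (-4) + 29 + (-6) = 19
Optimal value attained by: σ = (1, 2, 3).
Answer: det⊕(G) = 48; verdict: NONSINGULAR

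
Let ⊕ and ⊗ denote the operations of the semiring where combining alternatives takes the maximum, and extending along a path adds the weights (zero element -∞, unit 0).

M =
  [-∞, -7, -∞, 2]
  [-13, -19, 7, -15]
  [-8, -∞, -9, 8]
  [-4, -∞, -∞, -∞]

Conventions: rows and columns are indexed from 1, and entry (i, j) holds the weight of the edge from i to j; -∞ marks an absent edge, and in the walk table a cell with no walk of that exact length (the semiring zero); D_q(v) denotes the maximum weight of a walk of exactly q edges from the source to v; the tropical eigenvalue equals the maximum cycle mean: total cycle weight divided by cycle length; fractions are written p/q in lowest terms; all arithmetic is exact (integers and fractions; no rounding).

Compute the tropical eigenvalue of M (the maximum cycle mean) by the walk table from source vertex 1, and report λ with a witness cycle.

q=0: [0, -∞, -∞, -∞]
q=1: [-∞, -7, -∞, 2]
q=2: [-2, -26, 0, -22]
q=3: [-8, -9, -9, 8]
q=4: [4, -15, -2, -1]
Optimal cycle mean attained by: cycle 1->2->3->4->1, total (-7) + 7 + 8 + (-4), length 4.
Answer: λ = 1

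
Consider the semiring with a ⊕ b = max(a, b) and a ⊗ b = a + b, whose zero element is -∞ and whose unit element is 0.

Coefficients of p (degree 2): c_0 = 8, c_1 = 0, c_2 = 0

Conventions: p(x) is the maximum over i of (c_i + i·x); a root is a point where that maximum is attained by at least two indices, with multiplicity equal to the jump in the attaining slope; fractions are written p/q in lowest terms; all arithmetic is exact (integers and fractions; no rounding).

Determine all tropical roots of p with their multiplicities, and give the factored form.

hull edge (i=0, c=8) to (i=2, c=0): slope -4, span 2
Factored form: p(x) = 0 ⊗ (x ⊕ 4) ⊗ (x ⊕ 4)
Answer: roots = 4 (mult 2)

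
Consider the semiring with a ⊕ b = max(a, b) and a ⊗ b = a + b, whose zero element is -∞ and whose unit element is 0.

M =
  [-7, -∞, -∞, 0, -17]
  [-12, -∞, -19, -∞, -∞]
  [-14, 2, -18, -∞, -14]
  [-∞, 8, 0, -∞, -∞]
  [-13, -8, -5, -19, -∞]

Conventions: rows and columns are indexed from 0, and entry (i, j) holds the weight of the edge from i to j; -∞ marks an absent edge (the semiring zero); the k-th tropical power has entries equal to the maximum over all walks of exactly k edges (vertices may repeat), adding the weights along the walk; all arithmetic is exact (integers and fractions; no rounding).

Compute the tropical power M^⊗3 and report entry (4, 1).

M^⊗2:
  [-14, 8, 0, -7, -24]
  [-19, -17, -37, -12, -29]
  [-10, -16, -17, -14, -31]
  [-4, 2, -11, -∞, -14]
  [-19, -3, -19, -13, -19]
M^⊗3:
  [-4, 2, -7, -14, -14]
  [-26, -4, -12, -19, -36]
  [-17, -6, -14, -10, -27]
  [-10, -9, -17, -4, -21]
  [-15, -5, -13, -19, -33]
Key observation: the optimum is the walk 4->0->3->1, with weight (-13) + 0 + 8 = -5.
Optimal value attained by: walk 4->0->3->1.
Answer: (M^⊗3)[4][1] = -5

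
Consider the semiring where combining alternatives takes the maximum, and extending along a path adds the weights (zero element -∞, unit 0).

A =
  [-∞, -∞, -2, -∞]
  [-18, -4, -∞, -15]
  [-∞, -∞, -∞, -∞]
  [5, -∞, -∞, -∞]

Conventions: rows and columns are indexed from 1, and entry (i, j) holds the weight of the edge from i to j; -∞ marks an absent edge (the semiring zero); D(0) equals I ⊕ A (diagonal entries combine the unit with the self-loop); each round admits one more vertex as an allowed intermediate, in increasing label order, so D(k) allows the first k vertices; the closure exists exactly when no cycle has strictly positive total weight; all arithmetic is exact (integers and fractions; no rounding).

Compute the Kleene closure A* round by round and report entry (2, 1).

D(0):
  [0, -∞, -2, -∞]
  [-18, 0, -∞, -15]
  [-∞, -∞, 0, -∞]
  [5, -∞, -∞, 0]
D(1):
  [0, -∞, -2, -∞]
  [-18, 0, -20, -15]
  [-∞, -∞, 0, -∞]
  [5, -∞, 3, 0]
D(2):
  [0, -∞, -2, -∞]
  [-18, 0, -20, -15]
  [-∞, -∞, 0, -∞]
  [5, -∞, 3, 0]
D(3):
  [0, -∞, -2, -∞]
  [-18, 0, -20, -15]
  [-∞, -∞, 0, -∞]
  [5, -∞, 3, 0]
D(4):
  [0, -∞, -2, -∞]
  [-10, 0, -12, -15]
  [-∞, -∞, 0, -∞]
  [5, -∞, 3, 0]
Answer: A*[2][1] = -10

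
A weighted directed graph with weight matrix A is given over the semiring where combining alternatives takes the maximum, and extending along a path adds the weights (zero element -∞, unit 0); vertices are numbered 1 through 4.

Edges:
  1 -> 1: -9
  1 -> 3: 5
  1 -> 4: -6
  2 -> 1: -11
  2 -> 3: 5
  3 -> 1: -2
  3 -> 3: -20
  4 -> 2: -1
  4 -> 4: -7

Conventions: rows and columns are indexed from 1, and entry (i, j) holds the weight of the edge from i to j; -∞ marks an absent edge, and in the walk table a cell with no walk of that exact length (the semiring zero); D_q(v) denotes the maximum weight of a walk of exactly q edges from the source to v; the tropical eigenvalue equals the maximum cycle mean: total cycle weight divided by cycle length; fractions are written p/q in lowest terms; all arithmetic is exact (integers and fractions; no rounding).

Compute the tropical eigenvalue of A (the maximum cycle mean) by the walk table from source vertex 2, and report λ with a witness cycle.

q=0: [-∞, 0, -∞, -∞]
q=1: [-11, -∞, 5, -∞]
q=2: [3, -∞, -6, -17]
q=3: [-6, -18, 8, -3]
q=4: [6, -4, -1, -10]
Optimal cycle mean attained by: cycle 1->3->1, total 5 + (-2), length 2.
Answer: λ = 3/2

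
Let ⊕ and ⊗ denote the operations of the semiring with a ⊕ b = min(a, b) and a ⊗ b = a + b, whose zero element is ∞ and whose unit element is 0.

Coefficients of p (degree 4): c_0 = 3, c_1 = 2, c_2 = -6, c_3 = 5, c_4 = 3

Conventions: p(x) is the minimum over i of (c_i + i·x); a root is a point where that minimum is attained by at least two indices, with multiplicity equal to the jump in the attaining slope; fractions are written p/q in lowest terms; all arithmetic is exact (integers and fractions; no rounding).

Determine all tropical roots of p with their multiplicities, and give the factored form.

hull edge (i=0, c=3) to (i=2, c=-6): slope -9/2, span 2
hull edge (i=2, c=-6) to (i=4, c=3): slope 9/2, span 2
Factored form: p(x) = 3 ⊗ (x ⊕ (-9/2)) ⊗ (x ⊕ (-9/2)) ⊗ (x ⊕ 9/2) ⊗ (x ⊕ 9/2)
Answer: roots = -9/2 (mult 2), 9/2 (mult 2)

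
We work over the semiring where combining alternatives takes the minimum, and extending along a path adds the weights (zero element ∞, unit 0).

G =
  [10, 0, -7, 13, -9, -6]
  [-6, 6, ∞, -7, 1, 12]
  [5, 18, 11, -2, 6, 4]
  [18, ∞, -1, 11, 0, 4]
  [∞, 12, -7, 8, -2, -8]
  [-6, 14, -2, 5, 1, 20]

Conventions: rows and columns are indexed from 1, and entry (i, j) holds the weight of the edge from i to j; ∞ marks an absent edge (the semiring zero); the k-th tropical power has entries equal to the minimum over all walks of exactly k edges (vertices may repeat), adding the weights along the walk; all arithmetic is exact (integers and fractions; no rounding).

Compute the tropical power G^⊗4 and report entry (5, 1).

G^⊗2:
  [-12, 3, -16, -9, -11, -17]
  [0, -6, -13, -1, -15, -12]
  [-2, 5, -3, 9, -4, -2]
  [-2, 12, -7, -3, -2, -8]
  [-14, 6, -10, -9, -7, -10]
  [3, -6, -13, -4, -15, -12]
G^⊗3:
  [-23, -12, -19, -18, -21, -19]
  [-18, -3, -22, -15, -17, -23]
  [-8, -2, -11, -5, -11, -12]
  [-14, -2, -10, -9, -11, -10]
  [-16, -14, -21, -12, -23, -20]
  [-18, -3, -22, -15, -17, -23]
G^⊗4:
  [-25, -23, -30, -21, -32, -29]
  [-29, -18, -25, -24, -27, -25]
  [-18, -8, -18, -13, -17, -19]
  [-16, -14, -21, -12, -23, -20]
  [-26, -16, -30, -23, -25, -31]
  [-29, -18, -25, -24, -27, -25]
Key observation: the optimum is the walk 5->6->1->6->1, with weight (-8) + (-6) + (-6) + (-6) = -26.
Optimal value attained by: walk 5->6->1->6->1.
Answer: (G^⊗4)[5][1] = -26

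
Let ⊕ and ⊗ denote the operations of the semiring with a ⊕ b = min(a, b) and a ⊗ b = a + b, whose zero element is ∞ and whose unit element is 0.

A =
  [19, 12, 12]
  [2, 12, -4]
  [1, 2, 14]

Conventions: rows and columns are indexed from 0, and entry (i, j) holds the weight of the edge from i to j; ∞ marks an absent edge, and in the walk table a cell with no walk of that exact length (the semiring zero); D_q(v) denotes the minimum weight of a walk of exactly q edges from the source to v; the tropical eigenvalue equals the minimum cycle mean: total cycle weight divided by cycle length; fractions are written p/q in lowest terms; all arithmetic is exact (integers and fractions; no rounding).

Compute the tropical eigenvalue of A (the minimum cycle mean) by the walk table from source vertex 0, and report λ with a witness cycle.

q=0: [0, ∞, ∞]
q=1: [19, 12, 12]
q=2: [13, 14, 8]
q=3: [9, 10, 10]
Optimal cycle mean attained by: cycle 1->2->1, total (-4) + 2, length 2.
Answer: λ = -1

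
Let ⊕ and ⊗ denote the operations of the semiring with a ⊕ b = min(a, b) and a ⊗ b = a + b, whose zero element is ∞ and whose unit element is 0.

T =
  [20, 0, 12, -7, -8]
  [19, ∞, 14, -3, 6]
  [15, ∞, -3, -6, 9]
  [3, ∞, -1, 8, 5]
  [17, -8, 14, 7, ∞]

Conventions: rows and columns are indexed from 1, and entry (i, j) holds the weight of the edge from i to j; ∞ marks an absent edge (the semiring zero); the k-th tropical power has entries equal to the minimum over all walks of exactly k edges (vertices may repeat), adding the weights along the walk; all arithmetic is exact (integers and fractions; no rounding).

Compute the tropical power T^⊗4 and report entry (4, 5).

T^⊗2:
  [-4, -16, -8, -3, -2]
  [0, -2, -4, 5, 2]
  [-3, 1, -7, -9, -1]
  [11, -3, -4, -7, -5]
  [10, 17, 6, -11, -2]
T^⊗3:
  [0, -10, -11, -19, -12]
  [8, -6, -7, -10, -8]
  [-6, -9, -10, -13, -11]
  [-4, -13, -8, -10, -2]
  [-8, -10, -12, -3, -6]
T^⊗4:
  [-16, -20, -20, -17, -14]
  [-7, -16, -11, -13, -5]
  [-10, -19, -14, -16, -14]
  [-7, -10, -11, -16, -12]
  [0, -14, -15, -18, -16]
Key observation: the optimum is the walk 4->3->4->1->5, with weight (-1) + (-6) + 3 + (-8) = -12.
Optimal value attained by: walk 4->3->4->1->5.
Answer: (T^⊗4)[4][5] = -12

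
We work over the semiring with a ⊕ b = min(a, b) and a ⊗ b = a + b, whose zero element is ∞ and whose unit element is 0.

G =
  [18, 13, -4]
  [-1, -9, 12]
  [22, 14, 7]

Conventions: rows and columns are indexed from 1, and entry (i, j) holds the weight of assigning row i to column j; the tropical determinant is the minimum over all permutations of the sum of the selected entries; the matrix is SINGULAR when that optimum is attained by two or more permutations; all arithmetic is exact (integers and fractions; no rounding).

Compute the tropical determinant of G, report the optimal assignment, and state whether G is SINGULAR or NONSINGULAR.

σ = (1, 2, 3): 18 + (-9) + 7 = 16
σ = (1, 3, 2): 18 + 12 + 14 = 44
σ = (2, 1, 3): 13 + (-1) + 7 = 19
σ = (2, 3, 1): 13 + 12 + 22 = 47
σ = (3, 1, 2): (-4) + (-1) + 14 = 9
σ = (3, 2, 1): (-4) + (-9) + 22 = 9
Optimal value attained by: σ = (3, 1, 2).
Answer: det⊕(G) = 9; verdict: SINGULAR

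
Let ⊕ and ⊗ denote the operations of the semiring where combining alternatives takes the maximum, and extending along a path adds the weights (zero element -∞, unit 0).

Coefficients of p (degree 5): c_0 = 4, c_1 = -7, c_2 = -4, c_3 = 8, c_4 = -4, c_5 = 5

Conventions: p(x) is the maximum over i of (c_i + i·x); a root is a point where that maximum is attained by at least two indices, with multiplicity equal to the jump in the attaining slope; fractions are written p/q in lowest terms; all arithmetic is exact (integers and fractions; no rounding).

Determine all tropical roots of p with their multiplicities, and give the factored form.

hull edge (i=0, c=4) to (i=3, c=8): slope 4/3, span 3
hull edge (i=3, c=8) to (i=5, c=5): slope -3/2, span 2
Factored form: p(x) = 5 ⊗ (x ⊕ (-4/3)) ⊗ (x ⊕ (-4/3)) ⊗ (x ⊕ (-4/3)) ⊗ (x ⊕ 3/2) ⊗ (x ⊕ 3/2)
Answer: roots = -4/3 (mult 3), 3/2 (mult 2)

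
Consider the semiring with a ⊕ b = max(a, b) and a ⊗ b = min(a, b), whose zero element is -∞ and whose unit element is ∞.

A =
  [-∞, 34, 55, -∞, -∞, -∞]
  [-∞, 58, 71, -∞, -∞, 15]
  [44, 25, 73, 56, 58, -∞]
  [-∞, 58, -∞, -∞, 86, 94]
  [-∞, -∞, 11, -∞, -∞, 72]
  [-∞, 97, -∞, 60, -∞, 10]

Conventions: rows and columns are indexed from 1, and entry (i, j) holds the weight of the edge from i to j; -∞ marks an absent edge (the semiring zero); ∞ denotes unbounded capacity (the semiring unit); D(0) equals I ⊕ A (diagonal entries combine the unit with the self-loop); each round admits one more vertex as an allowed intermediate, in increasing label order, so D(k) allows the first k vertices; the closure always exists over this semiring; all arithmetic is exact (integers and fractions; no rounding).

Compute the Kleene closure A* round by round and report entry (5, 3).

D(0):
  [∞, 34, 55, -∞, -∞, -∞]
  [-∞, ∞, 71, -∞, -∞, 15]
  [44, 25, ∞, 56, 58, -∞]
  [-∞, 58, -∞, ∞, 86, 94]
  [-∞, -∞, 11, -∞, ∞, 72]
  [-∞, 97, -∞, 60, -∞, ∞]
D(1):
  [∞, 34, 55, -∞, -∞, -∞]
  [-∞, ∞, 71, -∞, -∞, 15]
  [44, 34, ∞, 56, 58, -∞]
  [-∞, 58, -∞, ∞, 86, 94]
  [-∞, -∞, 11, -∞, ∞, 72]
  [-∞, 97, -∞, 60, -∞, ∞]
D(2):
  [∞, 34, 55, -∞, -∞, 15]
  [-∞, ∞, 71, -∞, -∞, 15]
  [44, 34, ∞, 56, 58, 15]
  [-∞, 58, 58, ∞, 86, 94]
  [-∞, -∞, 11, -∞, ∞, 72]
  [-∞, 97, 71, 60, -∞, ∞]
D(3):
  [∞, 34, 55, 55, 55, 15]
  [44, ∞, 71, 56, 58, 15]
  [44, 34, ∞, 56, 58, 15]
  [44, 58, 58, ∞, 86, 94]
  [11, 11, 11, 11, ∞, 72]
  [44, 97, 71, 60, 58, ∞]
D(4):
  [∞, 55, 55, 55, 55, 55]
  [44, ∞, 71, 56, 58, 56]
  [44, 56, ∞, 56, 58, 56]
  [44, 58, 58, ∞, 86, 94]
  [11, 11, 11, 11, ∞, 72]
  [44, 97, 71, 60, 60, ∞]
D(5):
  [∞, 55, 55, 55, 55, 55]
  [44, ∞, 71, 56, 58, 58]
  [44, 56, ∞, 56, 58, 58]
  [44, 58, 58, ∞, 86, 94]
  [11, 11, 11, 11, ∞, 72]
  [44, 97, 71, 60, 60, ∞]
D(6):
  [∞, 55, 55, 55, 55, 55]
  [44, ∞, 71, 58, 58, 58]
  [44, 58, ∞, 58, 58, 58]
  [44, 94, 71, ∞, 86, 94]
  [44, 72, 71, 60, ∞, 72]
  [44, 97, 71, 60, 60, ∞]
Answer: A*[5][3] = 71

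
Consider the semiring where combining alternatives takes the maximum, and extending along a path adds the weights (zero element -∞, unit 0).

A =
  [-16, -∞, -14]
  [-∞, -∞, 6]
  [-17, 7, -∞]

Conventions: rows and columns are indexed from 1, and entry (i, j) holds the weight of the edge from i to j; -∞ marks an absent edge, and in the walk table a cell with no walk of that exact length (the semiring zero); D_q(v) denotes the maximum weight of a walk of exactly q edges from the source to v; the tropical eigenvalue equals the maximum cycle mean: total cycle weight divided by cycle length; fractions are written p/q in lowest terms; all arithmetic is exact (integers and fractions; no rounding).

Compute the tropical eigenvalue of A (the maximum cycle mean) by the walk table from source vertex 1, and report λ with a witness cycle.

q=0: [0, -∞, -∞]
q=1: [-16, -∞, -14]
q=2: [-31, -7, -30]
q=3: [-47, -23, -1]
Optimal cycle mean attained by: cycle 2->3->2, total 6 + 7, length 2.
Answer: λ = 13/2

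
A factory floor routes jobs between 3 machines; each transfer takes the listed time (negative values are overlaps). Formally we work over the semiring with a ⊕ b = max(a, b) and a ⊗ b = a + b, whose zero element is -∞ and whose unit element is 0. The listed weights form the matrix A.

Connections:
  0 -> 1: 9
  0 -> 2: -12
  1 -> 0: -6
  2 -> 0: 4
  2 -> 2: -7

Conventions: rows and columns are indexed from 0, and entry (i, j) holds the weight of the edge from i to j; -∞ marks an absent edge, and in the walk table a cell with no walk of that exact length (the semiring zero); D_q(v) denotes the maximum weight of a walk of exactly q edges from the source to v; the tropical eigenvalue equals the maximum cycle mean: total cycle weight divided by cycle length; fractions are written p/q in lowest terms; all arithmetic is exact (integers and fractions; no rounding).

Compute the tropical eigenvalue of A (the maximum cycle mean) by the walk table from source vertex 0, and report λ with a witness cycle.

q=0: [0, -∞, -∞]
q=1: [-∞, 9, -12]
q=2: [3, -∞, -19]
q=3: [-15, 12, -9]
Optimal cycle mean attained by: cycle 0->1->0, total 9 + (-6), length 2.
Answer: λ = 3/2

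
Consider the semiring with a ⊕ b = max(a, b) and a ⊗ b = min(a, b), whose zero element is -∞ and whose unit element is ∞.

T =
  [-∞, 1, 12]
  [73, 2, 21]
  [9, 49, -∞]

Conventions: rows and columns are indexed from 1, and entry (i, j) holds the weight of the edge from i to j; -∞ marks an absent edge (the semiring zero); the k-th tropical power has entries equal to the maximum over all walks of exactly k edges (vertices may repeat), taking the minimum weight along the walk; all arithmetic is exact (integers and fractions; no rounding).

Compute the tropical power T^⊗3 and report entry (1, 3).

T^⊗2:
  [9, 12, 1]
  [9, 21, 12]
  [49, 2, 21]
T^⊗3:
  [12, 2, 12]
  [21, 12, 21]
  [9, 21, 12]
Key observation: the optimum is the walk 1->3->2->3, with weight 12 min 49 min 21 = 12.
Optimal value attained by: walk 1->3->2->3.
Answer: (T^⊗3)[1][3] = 12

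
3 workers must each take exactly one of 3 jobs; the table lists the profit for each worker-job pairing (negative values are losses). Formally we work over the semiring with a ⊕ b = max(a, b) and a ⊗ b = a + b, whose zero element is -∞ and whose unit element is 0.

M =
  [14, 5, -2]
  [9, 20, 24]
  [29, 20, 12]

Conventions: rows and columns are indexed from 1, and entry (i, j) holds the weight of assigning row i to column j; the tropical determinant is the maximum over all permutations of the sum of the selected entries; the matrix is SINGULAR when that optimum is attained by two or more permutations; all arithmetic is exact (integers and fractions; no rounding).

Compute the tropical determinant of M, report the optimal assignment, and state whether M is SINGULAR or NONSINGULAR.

σ = (1, 2, 3): 14 + 20 + 12 = 46
σ = (1, 3, 2): 14 + 24 + 20 = 58
σ = (2, 1, 3): 5 + 9 + 12 = 26
σ = (2, 3, 1): 5 + 24 + 29 = 58
σ = (3, 1, 2): (-2) + 9 + 20 = 27
σ = (3, 2, 1): (-2) + 20 + 29 = 47
Optimal value attained by: σ = (1, 3, 2).
Answer: det⊕(M) = 58; verdict: SINGULAR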